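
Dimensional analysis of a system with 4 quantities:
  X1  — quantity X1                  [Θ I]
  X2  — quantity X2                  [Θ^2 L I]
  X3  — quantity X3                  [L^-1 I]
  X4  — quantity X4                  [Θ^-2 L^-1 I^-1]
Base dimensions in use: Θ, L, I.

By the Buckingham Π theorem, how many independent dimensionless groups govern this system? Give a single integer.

2

Exponent matrix [Θ,L,I] × [X1,X2,X3,X4]:
  Θ: [ 1  2  0 -2]
  L: [ 0  1 -1 -1]
  I: [ 1  1  1 -1]
RREF → pivots at {X1,X2} ⇒ r = 2
4 vars − rank 2 = 2 Π groups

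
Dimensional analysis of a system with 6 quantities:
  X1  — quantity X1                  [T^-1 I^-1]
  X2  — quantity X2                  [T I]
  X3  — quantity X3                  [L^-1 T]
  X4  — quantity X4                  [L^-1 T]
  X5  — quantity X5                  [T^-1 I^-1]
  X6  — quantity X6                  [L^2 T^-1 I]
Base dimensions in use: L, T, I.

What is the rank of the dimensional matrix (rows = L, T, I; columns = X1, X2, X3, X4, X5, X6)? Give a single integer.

2

Dimensional matrix (L×T×I by X1×X2×X3×X4×X5×X6):
  L: [ 0  0 -1 -1  0  2]
  T: [-1  1  1  1 -1 -1]
  I: [-1  1  0  0 -1  1]
RREF → pivots at {X1,X3} ⇒ r = 2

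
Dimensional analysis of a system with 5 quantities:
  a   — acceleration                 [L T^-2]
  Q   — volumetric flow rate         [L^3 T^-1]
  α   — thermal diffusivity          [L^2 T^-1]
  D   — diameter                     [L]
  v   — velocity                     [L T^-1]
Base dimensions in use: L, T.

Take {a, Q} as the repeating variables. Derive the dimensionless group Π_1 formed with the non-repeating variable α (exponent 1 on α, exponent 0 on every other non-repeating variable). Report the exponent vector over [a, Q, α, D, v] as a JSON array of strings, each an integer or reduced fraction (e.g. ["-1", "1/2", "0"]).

["-1/5", "-3/5", "1", "0", "0"]

Exponent matrix [L,T] × [a,Q,α,D,v]:
  L: [ 1  3  2  1  1]
  T: [-2 -1 -1  0 -1]
Echelon form has 2 nonzero rows (pivots: a,Q)
Repeat: a,Q; free: α,D,v
RREF:
  r0: [   1    0  1/5 -1/5  2/5]
  r1: [   0    1  3/5  2/5  1/5]
Fix exponent of α at 1, D at 0, v at 0; solve each RREF row for its pivot's exponent:
  r0: exp(a) + (1/5)·1 = 0 ⇒ exp(a) = -1/5
  r1: exp(Q) + (3/5)·1 = 0 ⇒ exp(Q) = -3/5
Π_1 = a^(-1/5) · Q^(-3/5) · α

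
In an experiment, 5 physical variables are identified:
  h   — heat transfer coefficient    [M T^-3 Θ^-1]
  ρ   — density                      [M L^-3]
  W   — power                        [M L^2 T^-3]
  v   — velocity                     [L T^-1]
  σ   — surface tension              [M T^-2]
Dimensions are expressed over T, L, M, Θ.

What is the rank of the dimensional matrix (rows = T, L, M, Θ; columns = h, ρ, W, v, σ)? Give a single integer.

4

Dimensional matrix (T×L×M×Θ by h×ρ×W×v×σ):
  T: [-3  0 -3 -1 -2]
  L: [ 0 -3  2  1  0]
  M: [ 1  1  1  0  1]
  Θ: [-1  0  0  0  0]
RREF → pivots at {h,ρ,W,v} ⇒ r = 4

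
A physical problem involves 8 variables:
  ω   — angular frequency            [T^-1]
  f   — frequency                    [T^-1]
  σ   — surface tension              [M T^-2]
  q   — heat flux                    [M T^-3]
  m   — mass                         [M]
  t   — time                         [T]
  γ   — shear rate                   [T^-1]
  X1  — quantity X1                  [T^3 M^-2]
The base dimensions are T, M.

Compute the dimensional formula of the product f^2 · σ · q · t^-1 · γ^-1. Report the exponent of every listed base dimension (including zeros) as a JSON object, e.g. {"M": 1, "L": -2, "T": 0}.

Exponent matrix [T,M] × [ω,f,σ,q,m,t,γ,X1]:
  T: [-1 -1 -2 -3  0  1 -1  3]
  M: [ 0  0  1  1  1  0  0 -2]
  [T]: (2)·-1+(1)·-2+(1)·-3+(-1)·1+(-1)·-1 = -7
  [M]: (2)·0+(1)·1+(1)·1+(-1)·0+(-1)·0 = 2
⇒ T^-7 M^2

{"T": -7, "M": 2}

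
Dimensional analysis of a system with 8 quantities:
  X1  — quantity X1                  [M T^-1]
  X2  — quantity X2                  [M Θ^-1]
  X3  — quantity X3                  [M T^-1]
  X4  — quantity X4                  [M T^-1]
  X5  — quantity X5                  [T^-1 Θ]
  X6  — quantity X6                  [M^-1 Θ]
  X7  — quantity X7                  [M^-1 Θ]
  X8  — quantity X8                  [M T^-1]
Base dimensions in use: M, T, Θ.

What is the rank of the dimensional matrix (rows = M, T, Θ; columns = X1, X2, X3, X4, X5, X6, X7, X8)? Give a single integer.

Dimensional matrix (M×T×Θ by X1×X2×X3×X4×X5×X6×X7×X8):
  M: [ 1  1  1  1  0 -1 -1  1]
  T: [-1  0 -1 -1 -1  0  0 -1]
  Θ: [ 0 -1  0  0  1  1  1  0]
Echelon form has 2 nonzero rows (pivots: X1,X2)

2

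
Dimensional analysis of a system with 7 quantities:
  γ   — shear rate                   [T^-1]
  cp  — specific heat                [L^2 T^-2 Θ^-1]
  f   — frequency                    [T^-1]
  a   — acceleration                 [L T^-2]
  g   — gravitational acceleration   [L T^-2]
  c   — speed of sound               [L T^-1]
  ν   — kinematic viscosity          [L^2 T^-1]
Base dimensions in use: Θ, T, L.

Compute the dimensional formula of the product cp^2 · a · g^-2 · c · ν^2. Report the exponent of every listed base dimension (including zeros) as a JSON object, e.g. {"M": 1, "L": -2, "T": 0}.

{"Θ": -2, "T": -5, "L": 8}

Exponent matrix [Θ,T,L] × [γ,cp,f,a,g,c,ν]:
  Θ: [ 0 -1  0  0  0  0  0]
  T: [-1 -2 -1 -2 -2 -1 -1]
  L: [ 0  2  0  1  1  1  2]
  [Θ]: (2)·-1+(1)·0+(-2)·0+(1)·0+(2)·0 = -2
  [T]: (2)·-2+(1)·-2+(-2)·-2+(1)·-1+(2)·-1 = -5
  [L]: (2)·2+(1)·1+(-2)·1+(1)·1+(2)·2 = 8
⇒ Θ^-2 T^-5 L^8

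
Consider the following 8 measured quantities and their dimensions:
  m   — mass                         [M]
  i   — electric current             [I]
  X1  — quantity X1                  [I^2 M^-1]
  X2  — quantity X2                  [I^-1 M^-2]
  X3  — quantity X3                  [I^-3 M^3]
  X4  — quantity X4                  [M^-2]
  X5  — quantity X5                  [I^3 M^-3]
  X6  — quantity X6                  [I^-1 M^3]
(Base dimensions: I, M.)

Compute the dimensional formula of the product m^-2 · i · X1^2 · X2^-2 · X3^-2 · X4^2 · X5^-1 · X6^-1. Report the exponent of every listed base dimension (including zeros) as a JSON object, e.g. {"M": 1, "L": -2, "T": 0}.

{"I": 11, "M": -10}

Dimensional matrix (I×M by m×i×X1×X2×X3×X4×X5×X6):
  I: [ 0  1  2 -1 -3  0  3 -1]
  M: [ 1  0 -1 -2  3 -2 -3  3]
  [I]: (-2)·0+(1)·1+(2)·2+(-2)·-1+(-2)·-3+(2)·0+(-1)·3+(-1)·-1 = 11
  [M]: (-2)·1+(1)·0+(2)·-1+(-2)·-2+(-2)·3+(2)·-2+(-1)·-3+(-1)·3 = -10
⇒ I^11 M^-10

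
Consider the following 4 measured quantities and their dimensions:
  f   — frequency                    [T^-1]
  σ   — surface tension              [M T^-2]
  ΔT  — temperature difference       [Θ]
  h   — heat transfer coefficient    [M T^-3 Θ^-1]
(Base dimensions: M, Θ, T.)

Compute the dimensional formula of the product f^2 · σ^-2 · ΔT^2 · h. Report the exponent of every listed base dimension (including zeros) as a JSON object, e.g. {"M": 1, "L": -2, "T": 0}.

Exponent matrix [M,Θ,T] × [f,σ,ΔT,h]:
  M: [ 0  1  0  1]
  Θ: [ 0  0  1 -1]
  T: [-1 -2  0 -3]
  [M]: (2)·0+(-2)·1+(2)·0+(1)·1 = -1
  [Θ]: (2)·0+(-2)·0+(2)·1+(1)·-1 = 1
  [T]: (2)·-1+(-2)·-2+(2)·0+(1)·-3 = -1
⇒ M^-1 Θ T^-1

{"M": -1, "Θ": 1, "T": -1}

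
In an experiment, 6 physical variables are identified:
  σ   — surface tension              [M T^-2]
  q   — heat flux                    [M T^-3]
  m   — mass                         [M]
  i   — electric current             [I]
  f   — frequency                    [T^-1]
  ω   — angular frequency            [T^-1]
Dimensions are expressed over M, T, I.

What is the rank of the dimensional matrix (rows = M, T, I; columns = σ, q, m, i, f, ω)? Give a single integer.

3

Exponent matrix [M,T,I] × [σ,q,m,i,f,ω]:
  M: [ 1  1  1  0  0  0]
  T: [-2 -3  0  0 -1 -1]
  I: [ 0  0  0  1  0  0]
Row reduction gives pivot columns σ,q,i; rank = 3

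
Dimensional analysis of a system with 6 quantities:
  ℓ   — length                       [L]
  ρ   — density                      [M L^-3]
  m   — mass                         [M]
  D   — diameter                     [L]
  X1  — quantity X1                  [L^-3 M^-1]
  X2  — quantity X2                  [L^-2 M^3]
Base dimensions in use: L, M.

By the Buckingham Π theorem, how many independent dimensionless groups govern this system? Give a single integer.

4

Write exponents as rows L,M / cols ℓ,ρ,m,D,X1,X2:
  L: [ 1 -3  0  1 -3 -2]
  M: [ 0  1  1  0 -1  3]
Echelon form has 2 nonzero rows (pivots: ℓ,ρ)
n=6, r=2 ⇒ 4 dimensionless groups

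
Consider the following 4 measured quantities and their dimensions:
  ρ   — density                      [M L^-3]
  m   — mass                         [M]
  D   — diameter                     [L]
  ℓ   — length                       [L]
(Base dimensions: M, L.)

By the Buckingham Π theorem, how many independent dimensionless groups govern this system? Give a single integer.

2

Dimensional matrix (M×L by ρ×m×D×ℓ):
  M: [ 1  1  0  0]
  L: [-3  0  1  1]
Row reduction gives pivot columns ρ,m; rank = 2
4 vars − rank 2 = 2 Π groups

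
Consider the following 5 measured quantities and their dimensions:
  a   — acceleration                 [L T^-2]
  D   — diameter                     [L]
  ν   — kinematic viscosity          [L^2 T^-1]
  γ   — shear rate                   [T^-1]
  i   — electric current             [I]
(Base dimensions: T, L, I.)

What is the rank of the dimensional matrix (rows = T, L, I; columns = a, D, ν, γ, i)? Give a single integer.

Dimensional matrix (T×L×I by a×D×ν×γ×i):
  T: [-2  0 -1 -1  0]
  L: [ 1  1  2  0  0]
  I: [ 0  0  0  0  1]
RREF → pivots at {a,D,i} ⇒ r = 3

3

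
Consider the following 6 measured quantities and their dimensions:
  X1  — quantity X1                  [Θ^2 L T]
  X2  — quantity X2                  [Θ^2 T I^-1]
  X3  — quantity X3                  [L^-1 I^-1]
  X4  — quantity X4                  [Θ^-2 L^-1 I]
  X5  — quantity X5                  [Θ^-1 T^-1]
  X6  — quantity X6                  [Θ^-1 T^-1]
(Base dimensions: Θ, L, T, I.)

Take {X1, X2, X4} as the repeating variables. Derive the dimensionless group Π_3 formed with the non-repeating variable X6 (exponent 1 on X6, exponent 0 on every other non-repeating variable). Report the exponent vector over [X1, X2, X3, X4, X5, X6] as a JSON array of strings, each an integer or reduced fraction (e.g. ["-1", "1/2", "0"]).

["1/2", "1/2", "0", "1/2", "0", "1"]

Write exponents as rows Θ,L,T,I / cols X1,X2,X3,X4,X5,X6:
  Θ: [ 2  2  0 -2 -1 -1]
  L: [ 1  0 -1 -1  0  0]
  T: [ 1  1  0  0 -1 -1]
  I: [ 0 -1 -1  1  0  0]
RREF → pivots at {X1,X2,X4} ⇒ r = 3
Repeat: X1,X2,X4; free: X3,X5,X6
RREF:
  r0: [   1    0   -1    0 -1/2 -1/2]
  r1: [   0    1    1    0 -1/2 -1/2]
  r2: [   0    0    0    1 -1/2 -1/2]
  r3: [   0    0    0    0    0    0]
Fix exponent of X6 at 1, X3 at 0, X5 at 0; solve each RREF row for its pivot's exponent:
  r0: exp(X1) + (-1/2)·1 = 0 ⇒ exp(X1) = 1/2
  r1: exp(X2) + (-1/2)·1 = 0 ⇒ exp(X2) = 1/2
  r2: exp(X4) + (-1/2)·1 = 0 ⇒ exp(X4) = 1/2
Π_3 = X1^(1/2) · X2^(1/2) · X4^(1/2) · X6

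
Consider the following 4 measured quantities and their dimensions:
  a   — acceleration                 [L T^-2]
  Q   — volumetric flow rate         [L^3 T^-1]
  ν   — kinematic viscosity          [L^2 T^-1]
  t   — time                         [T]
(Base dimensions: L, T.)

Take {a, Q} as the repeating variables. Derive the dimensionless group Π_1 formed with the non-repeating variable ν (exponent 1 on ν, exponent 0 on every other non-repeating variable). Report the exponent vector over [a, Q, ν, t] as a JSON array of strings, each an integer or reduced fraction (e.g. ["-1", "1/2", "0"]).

["-1/5", "-3/5", "1", "0"]

Write exponents as rows L,T / cols a,Q,ν,t:
  L: [ 1  3  2  0]
  T: [-2 -1 -1  1]
Row reduction gives pivot columns a,Q; rank = 2
Pivot set = {a,Q}, free = {ν,t}
RREF:
  r0: [   1    0  1/5 -3/5]
  r1: [   0    1  3/5  1/5]
Fix exponent of ν at 1, t at 0; solve each RREF row for its pivot's exponent:
  r0: exp(a) + (1/5)·1 = 0 ⇒ exp(a) = -1/5
  r1: exp(Q) + (3/5)·1 = 0 ⇒ exp(Q) = -3/5
Π_1 = a^(-1/5) · Q^(-3/5) · ν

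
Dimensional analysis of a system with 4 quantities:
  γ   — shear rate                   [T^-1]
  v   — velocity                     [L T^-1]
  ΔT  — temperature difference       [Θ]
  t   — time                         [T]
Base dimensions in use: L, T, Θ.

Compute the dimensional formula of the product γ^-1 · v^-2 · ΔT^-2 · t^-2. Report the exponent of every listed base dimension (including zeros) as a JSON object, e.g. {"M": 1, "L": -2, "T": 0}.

Write exponents as rows L,T,Θ / cols γ,v,ΔT,t:
  L: [ 0  1  0  0]
  T: [-1 -1  0  1]
  Θ: [ 0  0  1  0]
  [L]: (-1)·0+(-2)·1+(-2)·0+(-2)·0 = -2
  [T]: (-1)·-1+(-2)·-1+(-2)·0+(-2)·1 = 1
  [Θ]: (-1)·0+(-2)·0+(-2)·1+(-2)·0 = -2
⇒ L^-2 T Θ^-2

{"L": -2, "T": 1, "Θ": -2}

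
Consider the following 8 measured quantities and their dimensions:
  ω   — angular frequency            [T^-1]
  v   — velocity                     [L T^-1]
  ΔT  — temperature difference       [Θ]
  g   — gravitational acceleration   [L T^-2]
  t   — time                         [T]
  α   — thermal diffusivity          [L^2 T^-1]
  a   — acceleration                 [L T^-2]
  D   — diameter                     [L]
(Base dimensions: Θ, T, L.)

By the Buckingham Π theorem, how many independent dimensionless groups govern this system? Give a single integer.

Write exponents as rows Θ,T,L / cols ω,v,ΔT,g,t,α,a,D:
  Θ: [ 0  0  1  0  0  0  0  0]
  T: [-1 -1  0 -2  1 -1 -2  0]
  L: [ 0  1  0  1  0  2  1  1]
Row reduction gives pivot columns ω,v,ΔT; rank = 3
Π count = n − r = 8 − 3 = 5

5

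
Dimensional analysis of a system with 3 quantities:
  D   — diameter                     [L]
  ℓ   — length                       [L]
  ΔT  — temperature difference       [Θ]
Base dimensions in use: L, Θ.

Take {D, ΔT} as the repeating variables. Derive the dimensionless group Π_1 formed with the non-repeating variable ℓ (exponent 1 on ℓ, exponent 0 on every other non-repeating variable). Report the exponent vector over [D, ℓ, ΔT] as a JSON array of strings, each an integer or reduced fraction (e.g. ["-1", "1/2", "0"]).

Dimensional matrix (L×Θ by D×ℓ×ΔT):
  L: [ 1  1  0]
  Θ: [ 0  0  1]
RREF → pivots at {D,ΔT} ⇒ r = 2
Repeat: D,ΔT; free: ℓ
RREF:
  r0: [   1    1    0]
  r1: [   0    0    1]
Fix exponent of ℓ at 1; solve each RREF row for its pivot's exponent:
  r0: exp(D) + (1)·1 = 0 ⇒ exp(D) = -1
  r1: exp(ΔT) + (0)·1 = 0 ⇒ exp(ΔT) = 0
Π_1 = D^-1 · ℓ

["-1", "1", "0"]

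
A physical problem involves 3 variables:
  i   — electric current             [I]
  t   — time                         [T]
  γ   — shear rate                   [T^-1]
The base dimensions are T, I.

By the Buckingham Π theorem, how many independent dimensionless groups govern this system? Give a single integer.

1

Exponent matrix [T,I] × [i,t,γ]:
  T: [ 0  1 -1]
  I: [ 1  0  0]
Row reduction gives pivot columns i,t; rank = 2
n=3, r=2 ⇒ 1 dimensionless group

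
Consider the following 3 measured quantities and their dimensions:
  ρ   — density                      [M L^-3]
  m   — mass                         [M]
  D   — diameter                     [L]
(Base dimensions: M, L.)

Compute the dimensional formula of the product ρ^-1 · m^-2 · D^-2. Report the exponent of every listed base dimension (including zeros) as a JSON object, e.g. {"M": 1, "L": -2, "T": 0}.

Exponent matrix [M,L] × [ρ,m,D]:
  M: [ 1  1  0]
  L: [-3  0  1]
  [M]: (-1)·1+(-2)·1+(-2)·0 = -3
  [L]: (-1)·-3+(-2)·0+(-2)·1 = 1
⇒ M^-3 L

{"M": -3, "L": 1}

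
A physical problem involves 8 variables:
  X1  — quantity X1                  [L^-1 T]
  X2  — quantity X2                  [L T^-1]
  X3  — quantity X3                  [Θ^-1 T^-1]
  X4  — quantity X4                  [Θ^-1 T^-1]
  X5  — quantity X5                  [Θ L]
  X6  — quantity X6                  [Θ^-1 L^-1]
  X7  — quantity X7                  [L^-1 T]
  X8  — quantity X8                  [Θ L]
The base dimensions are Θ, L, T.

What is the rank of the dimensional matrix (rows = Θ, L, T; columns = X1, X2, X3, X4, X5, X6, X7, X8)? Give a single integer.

Write exponents as rows Θ,L,T / cols X1,X2,X3,X4,X5,X6,X7,X8:
  Θ: [ 0  0 -1 -1  1 -1  0  1]
  L: [-1  1  0  0  1 -1 -1  1]
  T: [ 1 -1 -1 -1  0  0  1  0]
Row reduction gives pivot columns X1,X3; rank = 2

2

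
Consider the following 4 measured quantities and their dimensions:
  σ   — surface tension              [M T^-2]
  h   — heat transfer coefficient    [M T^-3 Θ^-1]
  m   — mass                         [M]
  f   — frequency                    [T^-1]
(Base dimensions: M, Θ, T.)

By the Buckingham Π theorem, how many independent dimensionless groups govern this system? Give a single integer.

1

Write exponents as rows M,Θ,T / cols σ,h,m,f:
  M: [ 1  1  1  0]
  Θ: [ 0 -1  0  0]
  T: [-2 -3  0 -1]
Row reduction gives pivot columns σ,h,m; rank = 3
Π count = n − r = 4 − 3 = 1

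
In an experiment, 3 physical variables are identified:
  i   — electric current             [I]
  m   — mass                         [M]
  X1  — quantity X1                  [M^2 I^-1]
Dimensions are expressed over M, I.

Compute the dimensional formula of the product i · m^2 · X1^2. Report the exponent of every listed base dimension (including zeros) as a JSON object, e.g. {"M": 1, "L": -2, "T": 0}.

{"M": 6, "I": -1}

Write exponents as rows M,I / cols i,m,X1:
  M: [ 0  1  2]
  I: [ 1  0 -1]
  [M]: (1)·0+(2)·1+(2)·2 = 6
  [I]: (1)·1+(2)·0+(2)·-1 = -1
⇒ M^6 I^-1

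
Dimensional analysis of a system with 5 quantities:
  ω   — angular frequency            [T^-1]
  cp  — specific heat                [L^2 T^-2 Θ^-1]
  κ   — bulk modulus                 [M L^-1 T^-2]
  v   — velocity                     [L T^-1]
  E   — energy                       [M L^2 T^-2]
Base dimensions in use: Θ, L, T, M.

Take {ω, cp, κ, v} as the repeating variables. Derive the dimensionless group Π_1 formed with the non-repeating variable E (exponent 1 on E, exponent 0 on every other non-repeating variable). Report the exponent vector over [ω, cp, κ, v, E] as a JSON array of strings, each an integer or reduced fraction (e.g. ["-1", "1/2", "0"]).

["3", "0", "-1", "-3", "1"]

Dimensional matrix (Θ×L×T×M by ω×cp×κ×v×E):
  Θ: [ 0 -1  0  0  0]
  L: [ 0  2 -1  1  2]
  T: [-1 -2 -2 -1 -2]
  M: [ 0  0  1  0  1]
RREF → pivots at {ω,cp,κ,v} ⇒ r = 4
Repeat: ω,cp,κ,v; free: E
RREF:
  r0: [   1    0    0    0   -3]
  r1: [   0    1    0    0    0]
  r2: [   0    0    1    0    1]
  r3: [   0    0    0    1    3]
Fix exponent of E at 1; solve each RREF row for its pivot's exponent:
  r0: exp(ω) + (-3)·1 = 0 ⇒ exp(ω) = 3
  r1: exp(cp) + (0)·1 = 0 ⇒ exp(cp) = 0
  r2: exp(κ) + (1)·1 = 0 ⇒ exp(κ) = -1
  r3: exp(v) + (3)·1 = 0 ⇒ exp(v) = -3
Π_1 = ω^3 · κ^-1 · v^-3 · E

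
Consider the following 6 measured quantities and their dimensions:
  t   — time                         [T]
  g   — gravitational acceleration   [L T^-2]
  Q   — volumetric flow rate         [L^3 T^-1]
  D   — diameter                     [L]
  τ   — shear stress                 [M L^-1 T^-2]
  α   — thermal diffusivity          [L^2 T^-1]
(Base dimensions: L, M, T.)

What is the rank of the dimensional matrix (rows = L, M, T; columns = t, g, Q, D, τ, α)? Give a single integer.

3

Exponent matrix [L,M,T] × [t,g,Q,D,τ,α]:
  L: [ 0  1  3  1 -1  2]
  M: [ 0  0  0  0  1  0]
  T: [ 1 -2 -1  0 -2 -1]
RREF → pivots at {t,g,τ} ⇒ r = 3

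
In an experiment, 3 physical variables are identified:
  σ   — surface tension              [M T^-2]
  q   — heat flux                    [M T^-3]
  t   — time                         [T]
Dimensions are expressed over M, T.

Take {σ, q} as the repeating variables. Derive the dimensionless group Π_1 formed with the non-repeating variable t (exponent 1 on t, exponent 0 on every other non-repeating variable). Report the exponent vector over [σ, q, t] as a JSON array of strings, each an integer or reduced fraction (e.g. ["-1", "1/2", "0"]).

Write exponents as rows M,T / cols σ,q,t:
  M: [ 1  1  0]
  T: [-2 -3  1]
Echelon form has 2 nonzero rows (pivots: σ,q)
Pivot set = {σ,q}, free = {t}
RREF:
  r0: [   1    0    1]
  r1: [   0    1   -1]
Fix exponent of t at 1; solve each RREF row for its pivot's exponent:
  r0: exp(σ) + (1)·1 = 0 ⇒ exp(σ) = -1
  r1: exp(q) + (-1)·1 = 0 ⇒ exp(q) = 1
Π_1 = σ^-1 · q · t

["-1", "1", "1"]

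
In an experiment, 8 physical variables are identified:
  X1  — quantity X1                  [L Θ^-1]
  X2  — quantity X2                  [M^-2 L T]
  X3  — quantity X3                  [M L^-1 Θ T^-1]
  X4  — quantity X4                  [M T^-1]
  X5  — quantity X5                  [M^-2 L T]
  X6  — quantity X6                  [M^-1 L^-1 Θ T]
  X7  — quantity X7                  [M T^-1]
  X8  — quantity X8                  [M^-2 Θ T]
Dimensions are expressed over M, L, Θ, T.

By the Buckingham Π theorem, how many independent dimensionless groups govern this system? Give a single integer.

5

Dimensional matrix (M×L×Θ×T by X1×X2×X3×X4×X5×X6×X7×X8):
  M: [ 0 -2  1  1 -2 -1  1 -2]
  L: [ 1  1 -1  0  1 -1  0  0]
  Θ: [-1  0  1  0  0  1  0  1]
  T: [ 0  1 -1 -1  1  1 -1  1]
RREF → pivots at {X1,X2,X3} ⇒ r = 3
8 vars − rank 3 = 5 Π groups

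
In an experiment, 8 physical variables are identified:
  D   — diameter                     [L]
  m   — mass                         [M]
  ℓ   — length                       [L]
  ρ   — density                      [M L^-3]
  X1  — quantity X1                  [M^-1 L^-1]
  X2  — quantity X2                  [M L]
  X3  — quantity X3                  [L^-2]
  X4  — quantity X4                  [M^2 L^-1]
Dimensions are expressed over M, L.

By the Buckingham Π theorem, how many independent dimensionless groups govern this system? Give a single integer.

6

Write exponents as rows M,L / cols D,m,ℓ,ρ,X1,X2,X3,X4:
  M: [ 0  1  0  1 -1  1  0  2]
  L: [ 1  0  1 -3 -1  1 -2 -1]
RREF → pivots at {D,m} ⇒ r = 2
Π count = n − r = 8 − 2 = 6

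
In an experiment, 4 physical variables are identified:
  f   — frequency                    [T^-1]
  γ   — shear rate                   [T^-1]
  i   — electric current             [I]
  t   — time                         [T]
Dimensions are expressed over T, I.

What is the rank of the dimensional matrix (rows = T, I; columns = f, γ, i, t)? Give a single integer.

2

Exponent matrix [T,I] × [f,γ,i,t]:
  T: [-1 -1  0  1]
  I: [ 0  0  1  0]
RREF → pivots at {f,i} ⇒ r = 2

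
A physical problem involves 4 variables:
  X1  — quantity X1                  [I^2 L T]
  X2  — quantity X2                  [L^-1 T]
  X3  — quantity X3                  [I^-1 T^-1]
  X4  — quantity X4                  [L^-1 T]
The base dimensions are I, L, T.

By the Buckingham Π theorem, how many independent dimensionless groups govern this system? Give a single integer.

Write exponents as rows I,L,T / cols X1,X2,X3,X4:
  I: [ 2  0 -1  0]
  L: [ 1 -1  0 -1]
  T: [ 1  1 -1  1]
Row reduction gives pivot columns X1,X2; rank = 2
4 vars − rank 2 = 2 Π groups

2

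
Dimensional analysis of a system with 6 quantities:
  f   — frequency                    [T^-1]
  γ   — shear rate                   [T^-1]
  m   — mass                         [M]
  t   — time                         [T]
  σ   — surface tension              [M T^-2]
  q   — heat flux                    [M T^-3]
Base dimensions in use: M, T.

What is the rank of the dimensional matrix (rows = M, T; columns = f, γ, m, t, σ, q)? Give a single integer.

2

Write exponents as rows M,T / cols f,γ,m,t,σ,q:
  M: [ 0  0  1  0  1  1]
  T: [-1 -1  0  1 -2 -3]
Row reduction gives pivot columns f,m; rank = 2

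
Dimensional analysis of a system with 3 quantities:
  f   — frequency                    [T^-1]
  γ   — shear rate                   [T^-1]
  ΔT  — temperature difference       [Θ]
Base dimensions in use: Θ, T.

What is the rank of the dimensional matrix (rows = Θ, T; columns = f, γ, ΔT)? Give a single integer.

2

Dimensional matrix (Θ×T by f×γ×ΔT):
  Θ: [ 0  0  1]
  T: [-1 -1  0]
RREF → pivots at {f,ΔT} ⇒ r = 2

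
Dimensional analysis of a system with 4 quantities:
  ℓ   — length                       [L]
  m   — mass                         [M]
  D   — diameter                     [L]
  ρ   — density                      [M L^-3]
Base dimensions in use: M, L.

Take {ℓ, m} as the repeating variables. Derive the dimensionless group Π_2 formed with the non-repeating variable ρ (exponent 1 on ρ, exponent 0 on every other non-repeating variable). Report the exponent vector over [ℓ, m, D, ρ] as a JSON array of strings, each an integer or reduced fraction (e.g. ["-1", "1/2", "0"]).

["3", "-1", "0", "1"]

Exponent matrix [M,L] × [ℓ,m,D,ρ]:
  M: [ 0  1  0  1]
  L: [ 1  0  1 -3]
RREF → pivots at {ℓ,m} ⇒ r = 2
Repeat: ℓ,m; free: D,ρ
RREF:
  r0: [   1    0    1   -3]
  r1: [   0    1    0    1]
Fix exponent of ρ at 1, D at 0; solve each RREF row for its pivot's exponent:
  r0: exp(ℓ) + (-3)·1 = 0 ⇒ exp(ℓ) = 3
  r1: exp(m) + (1)·1 = 0 ⇒ exp(m) = -1
Π_2 = ℓ^3 · m^-1 · ρ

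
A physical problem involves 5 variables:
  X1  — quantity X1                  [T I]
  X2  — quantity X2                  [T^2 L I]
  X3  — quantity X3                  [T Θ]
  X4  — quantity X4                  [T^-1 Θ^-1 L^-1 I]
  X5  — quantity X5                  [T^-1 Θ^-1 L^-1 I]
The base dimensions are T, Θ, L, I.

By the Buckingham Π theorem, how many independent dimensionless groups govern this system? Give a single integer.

2

Dimensional matrix (T×Θ×L×I by X1×X2×X3×X4×X5):
  T: [ 1  2  1 -1 -1]
  Θ: [ 0  0  1 -1 -1]
  L: [ 0  1  0 -1 -1]
  I: [ 1  1  0  1  1]
Echelon form has 3 nonzero rows (pivots: X1,X2,X3)
n=5, r=3 ⇒ 2 dimensionless groups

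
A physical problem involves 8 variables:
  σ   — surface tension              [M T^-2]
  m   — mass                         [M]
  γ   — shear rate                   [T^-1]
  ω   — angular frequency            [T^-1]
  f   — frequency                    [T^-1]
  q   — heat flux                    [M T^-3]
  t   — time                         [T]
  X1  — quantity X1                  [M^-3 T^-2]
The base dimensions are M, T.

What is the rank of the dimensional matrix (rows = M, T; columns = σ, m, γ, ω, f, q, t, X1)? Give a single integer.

2

Exponent matrix [M,T] × [σ,m,γ,ω,f,q,t,X1]:
  M: [ 1  1  0  0  0  1  0 -3]
  T: [-2  0 -1 -1 -1 -3  1 -2]
RREF → pivots at {σ,m} ⇒ r = 2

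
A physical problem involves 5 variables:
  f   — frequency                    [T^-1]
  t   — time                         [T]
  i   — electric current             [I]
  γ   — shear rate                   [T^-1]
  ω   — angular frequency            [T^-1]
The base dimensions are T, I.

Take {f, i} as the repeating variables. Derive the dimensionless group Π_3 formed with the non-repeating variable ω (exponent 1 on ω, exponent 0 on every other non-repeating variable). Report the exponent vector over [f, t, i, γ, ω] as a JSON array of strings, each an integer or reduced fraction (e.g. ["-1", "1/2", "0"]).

Exponent matrix [T,I] × [f,t,i,γ,ω]:
  T: [-1  1  0 -1 -1]
  I: [ 0  0  1  0  0]
Echelon form has 2 nonzero rows (pivots: f,i)
Repeat: f,i; free: t,γ,ω
RREF:
  r0: [   1   -1    0    1    1]
  r1: [   0    0    1    0    0]
Fix exponent of ω at 1, t at 0, γ at 0; solve each RREF row for its pivot's exponent:
  r0: exp(f) + (1)·1 = 0 ⇒ exp(f) = -1
  r1: exp(i) + (0)·1 = 0 ⇒ exp(i) = 0
Π_3 = f^-1 · ω

["-1", "0", "0", "0", "1"]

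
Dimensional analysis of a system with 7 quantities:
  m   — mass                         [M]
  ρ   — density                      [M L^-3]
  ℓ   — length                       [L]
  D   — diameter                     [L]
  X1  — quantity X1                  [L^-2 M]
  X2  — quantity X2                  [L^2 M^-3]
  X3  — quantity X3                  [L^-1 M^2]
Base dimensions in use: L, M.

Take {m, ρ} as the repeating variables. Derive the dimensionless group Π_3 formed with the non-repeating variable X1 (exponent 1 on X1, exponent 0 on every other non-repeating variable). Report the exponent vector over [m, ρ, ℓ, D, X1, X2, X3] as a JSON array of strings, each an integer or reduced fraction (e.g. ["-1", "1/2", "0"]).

Exponent matrix [L,M] × [m,ρ,ℓ,D,X1,X2,X3]:
  L: [ 0 -3  1  1 -2  2 -1]
  M: [ 1  1  0  0  1 -3  2]
RREF → pivots at {m,ρ} ⇒ r = 2
Pivot set = {m,ρ}, free = {ℓ,D,X1,X2,X3}
RREF:
  r0: [   1    0  1/3  1/3  1/3 -7/3  5/3]
  r1: [   0    1 -1/3 -1/3  2/3 -2/3  1/3]
Fix exponent of X1 at 1, ℓ at 0, D at 0, X2 at 0, X3 at 0; solve each RREF row for its pivot's exponent:
  r0: exp(m) + (1/3)·1 = 0 ⇒ exp(m) = -1/3
  r1: exp(ρ) + (2/3)·1 = 0 ⇒ exp(ρ) = -2/3
Π_3 = m^(-1/3) · ρ^(-2/3) · X1

["-1/3", "-2/3", "0", "0", "1", "0", "0"]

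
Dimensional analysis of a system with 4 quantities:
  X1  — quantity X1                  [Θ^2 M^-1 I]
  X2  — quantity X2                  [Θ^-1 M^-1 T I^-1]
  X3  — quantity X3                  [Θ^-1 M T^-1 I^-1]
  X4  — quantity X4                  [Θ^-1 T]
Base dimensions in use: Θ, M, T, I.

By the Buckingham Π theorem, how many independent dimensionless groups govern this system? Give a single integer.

Exponent matrix [Θ,M,T,I] × [X1,X2,X3,X4]:
  Θ: [ 2 -1 -1 -1]
  M: [-1 -1  1  0]
  T: [ 0  1 -1  1]
  I: [ 1 -1 -1  0]
Row reduction gives pivot columns X1,X2,X3; rank = 3
n=4, r=3 ⇒ 1 dimensionless group

1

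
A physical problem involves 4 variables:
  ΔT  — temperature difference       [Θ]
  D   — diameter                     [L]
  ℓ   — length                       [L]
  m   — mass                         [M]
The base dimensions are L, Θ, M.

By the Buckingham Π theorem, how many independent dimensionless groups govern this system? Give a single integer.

1

Exponent matrix [L,Θ,M] × [ΔT,D,ℓ,m]:
  L: [ 0  1  1  0]
  Θ: [ 1  0  0  0]
  M: [ 0  0  0  1]
RREF → pivots at {ΔT,D,m} ⇒ r = 3
Π count = n − r = 4 − 3 = 1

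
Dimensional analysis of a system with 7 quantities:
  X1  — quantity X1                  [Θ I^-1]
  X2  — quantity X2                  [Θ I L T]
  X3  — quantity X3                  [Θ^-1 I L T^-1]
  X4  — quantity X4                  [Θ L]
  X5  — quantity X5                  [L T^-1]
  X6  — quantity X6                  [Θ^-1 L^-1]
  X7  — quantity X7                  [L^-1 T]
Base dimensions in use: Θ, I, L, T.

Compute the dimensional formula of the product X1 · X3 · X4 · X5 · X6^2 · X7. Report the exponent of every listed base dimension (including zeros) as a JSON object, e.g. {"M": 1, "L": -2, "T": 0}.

{"Θ": -1, "I": 0, "L": 0, "T": -1}

Exponent matrix [Θ,I,L,T] × [X1,X2,X3,X4,X5,X6,X7]:
  Θ: [ 1  1 -1  1  0 -1  0]
  I: [-1  1  1  0  0  0  0]
  L: [ 0  1  1  1  1 -1 -1]
  T: [ 0  1 -1  0 -1  0  1]
  [Θ]: (1)·1+(1)·-1+(1)·1+(1)·0+(2)·-1+(1)·0 = -1
  [I]: (1)·-1+(1)·1+(1)·0+(1)·0+(2)·0+(1)·0 = 0
  [L]: (1)·0+(1)·1+(1)·1+(1)·1+(2)·-1+(1)·-1 = 0
  [T]: (1)·0+(1)·-1+(1)·0+(1)·-1+(2)·0+(1)·1 = -1
⇒ Θ^-1 T^-1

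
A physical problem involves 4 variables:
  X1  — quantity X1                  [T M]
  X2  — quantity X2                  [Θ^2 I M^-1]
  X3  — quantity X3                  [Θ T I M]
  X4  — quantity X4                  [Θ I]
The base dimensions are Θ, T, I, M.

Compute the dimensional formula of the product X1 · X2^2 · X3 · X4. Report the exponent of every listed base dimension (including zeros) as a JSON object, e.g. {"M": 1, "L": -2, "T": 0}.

Write exponents as rows Θ,T,I,M / cols X1,X2,X3,X4:
  Θ: [ 0  2  1  1]
  T: [ 1  0  1  0]
  I: [ 0  1  1  1]
  M: [ 1 -1  1  0]
  [Θ]: (1)·0+(2)·2+(1)·1+(1)·1 = 6
  [T]: (1)·1+(2)·0+(1)·1+(1)·0 = 2
  [I]: (1)·0+(2)·1+(1)·1+(1)·1 = 4
  [M]: (1)·1+(2)·-1+(1)·1+(1)·0 = 0
⇒ Θ^6 T^2 I^4

{"Θ": 6, "T": 2, "I": 4, "M": 0}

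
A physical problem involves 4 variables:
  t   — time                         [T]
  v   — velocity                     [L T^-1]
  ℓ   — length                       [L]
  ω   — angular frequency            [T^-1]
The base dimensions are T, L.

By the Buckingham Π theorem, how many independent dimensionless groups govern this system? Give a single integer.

Dimensional matrix (T×L by t×v×ℓ×ω):
  T: [ 1 -1  0 -1]
  L: [ 0  1  1  0]
RREF → pivots at {t,v} ⇒ r = 2
Π count = n − r = 4 − 2 = 2

2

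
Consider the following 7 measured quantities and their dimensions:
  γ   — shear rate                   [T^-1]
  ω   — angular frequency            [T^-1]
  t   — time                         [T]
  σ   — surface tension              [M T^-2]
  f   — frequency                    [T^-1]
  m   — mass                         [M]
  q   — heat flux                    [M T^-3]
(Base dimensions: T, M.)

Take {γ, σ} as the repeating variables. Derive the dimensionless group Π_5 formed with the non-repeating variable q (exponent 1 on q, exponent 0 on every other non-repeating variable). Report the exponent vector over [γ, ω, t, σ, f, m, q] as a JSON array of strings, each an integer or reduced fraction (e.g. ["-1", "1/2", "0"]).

["-1", "0", "0", "-1", "0", "0", "1"]

Write exponents as rows T,M / cols γ,ω,t,σ,f,m,q:
  T: [-1 -1  1 -2 -1  0 -3]
  M: [ 0  0  0  1  0  1  1]
Row reduction gives pivot columns γ,σ; rank = 2
Pivot set = {γ,σ}, free = {ω,t,f,m,q}
RREF:
  r0: [   1    1   -1    0    1   -2    1]
  r1: [   0    0    0    1    0    1    1]
Fix exponent of q at 1, ω at 0, t at 0, f at 0, m at 0; solve each RREF row for its pivot's exponent:
  r0: exp(γ) + (1)·1 = 0 ⇒ exp(γ) = -1
  r1: exp(σ) + (1)·1 = 0 ⇒ exp(σ) = -1
Π_5 = γ^-1 · σ^-1 · q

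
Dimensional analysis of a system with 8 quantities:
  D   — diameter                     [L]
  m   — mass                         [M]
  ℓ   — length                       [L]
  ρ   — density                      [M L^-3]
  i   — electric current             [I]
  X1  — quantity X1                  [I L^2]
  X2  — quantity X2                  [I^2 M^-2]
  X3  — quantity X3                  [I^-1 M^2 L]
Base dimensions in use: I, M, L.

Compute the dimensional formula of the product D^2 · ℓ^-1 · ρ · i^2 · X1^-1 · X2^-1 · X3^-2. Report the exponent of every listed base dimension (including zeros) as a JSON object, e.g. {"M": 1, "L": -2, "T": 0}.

{"I": 1, "M": -1, "L": -6}

Dimensional matrix (I×M×L by D×m×ℓ×ρ×i×X1×X2×X3):
  I: [ 0  0  0  0  1  1  2 -1]
  M: [ 0  1  0  1  0  0 -2  2]
  L: [ 1  0  1 -3  0  2  0  1]
  [I]: (2)·0+(-1)·0+(1)·0+(2)·1+(-1)·1+(-1)·2+(-2)·-1 = 1
  [M]: (2)·0+(-1)·0+(1)·1+(2)·0+(-1)·0+(-1)·-2+(-2)·2 = -1
  [L]: (2)·1+(-1)·1+(1)·-3+(2)·0+(-1)·2+(-1)·0+(-2)·1 = -6
⇒ I M^-1 L^-6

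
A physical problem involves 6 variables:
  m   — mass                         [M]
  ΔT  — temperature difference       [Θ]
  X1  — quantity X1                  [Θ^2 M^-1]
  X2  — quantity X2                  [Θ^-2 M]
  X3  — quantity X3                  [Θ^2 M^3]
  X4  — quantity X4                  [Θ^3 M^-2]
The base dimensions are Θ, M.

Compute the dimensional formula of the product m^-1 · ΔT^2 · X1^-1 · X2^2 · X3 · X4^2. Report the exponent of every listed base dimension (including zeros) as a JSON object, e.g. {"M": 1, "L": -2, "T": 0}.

Exponent matrix [Θ,M] × [m,ΔT,X1,X2,X3,X4]:
  Θ: [ 0  1  2 -2  2  3]
  M: [ 1  0 -1  1  3 -2]
  [Θ]: (-1)·0+(2)·1+(-1)·2+(2)·-2+(1)·2+(2)·3 = 4
  [M]: (-1)·1+(2)·0+(-1)·-1+(2)·1+(1)·3+(2)·-2 = 1
⇒ Θ^4 M

{"Θ": 4, "M": 1}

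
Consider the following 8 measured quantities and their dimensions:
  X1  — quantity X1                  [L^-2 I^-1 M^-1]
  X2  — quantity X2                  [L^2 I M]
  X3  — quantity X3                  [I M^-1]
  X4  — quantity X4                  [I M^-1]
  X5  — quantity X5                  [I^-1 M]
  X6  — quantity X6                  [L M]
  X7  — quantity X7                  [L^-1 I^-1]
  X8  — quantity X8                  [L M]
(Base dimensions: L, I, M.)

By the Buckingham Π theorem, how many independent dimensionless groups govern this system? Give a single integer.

Write exponents as rows L,I,M / cols X1,X2,X3,X4,X5,X6,X7,X8:
  L: [-2  2  0  0  0  1 -1  1]
  I: [-1  1  1  1 -1  0 -1  0]
  M: [-1  1 -1 -1  1  1  0  1]
Row reduction gives pivot columns X1,X3; rank = 2
Π count = n − r = 8 − 2 = 6

6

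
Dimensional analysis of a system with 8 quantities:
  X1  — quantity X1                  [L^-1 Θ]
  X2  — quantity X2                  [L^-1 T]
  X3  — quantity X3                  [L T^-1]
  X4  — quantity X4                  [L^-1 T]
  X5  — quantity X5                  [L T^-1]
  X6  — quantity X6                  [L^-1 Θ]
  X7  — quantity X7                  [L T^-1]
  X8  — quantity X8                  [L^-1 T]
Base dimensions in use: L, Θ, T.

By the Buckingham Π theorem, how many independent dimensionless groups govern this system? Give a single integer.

6

Exponent matrix [L,Θ,T] × [X1,X2,X3,X4,X5,X6,X7,X8]:
  L: [-1 -1  1 -1  1 -1  1 -1]
  Θ: [ 1  0  0  0  0  1  0  0]
  T: [ 0  1 -1  1 -1  0 -1  1]
RREF → pivots at {X1,X2} ⇒ r = 2
8 vars − rank 2 = 6 Π groups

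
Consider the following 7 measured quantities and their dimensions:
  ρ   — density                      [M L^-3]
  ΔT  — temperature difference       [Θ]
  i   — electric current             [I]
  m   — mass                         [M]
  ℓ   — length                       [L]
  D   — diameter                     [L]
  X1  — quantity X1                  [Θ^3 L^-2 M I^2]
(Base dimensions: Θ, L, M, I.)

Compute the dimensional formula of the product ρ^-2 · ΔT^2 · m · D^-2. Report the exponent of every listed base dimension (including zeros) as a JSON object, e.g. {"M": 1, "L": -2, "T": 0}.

{"Θ": 2, "L": 4, "M": -1, "I": 0}

Exponent matrix [Θ,L,M,I] × [ρ,ΔT,i,m,ℓ,D,X1]:
  Θ: [ 0  1  0  0  0  0  3]
  L: [-3  0  0  0  1  1 -2]
  M: [ 1  0  0  1  0  0  1]
  I: [ 0  0  1  0  0  0  2]
  [Θ]: (-2)·0+(2)·1+(1)·0+(-2)·0 = 2
  [L]: (-2)·-3+(2)·0+(1)·0+(-2)·1 = 4
  [M]: (-2)·1+(2)·0+(1)·1+(-2)·0 = -1
  [I]: (-2)·0+(2)·0+(1)·0+(-2)·0 = 0
⇒ Θ^2 L^4 M^-1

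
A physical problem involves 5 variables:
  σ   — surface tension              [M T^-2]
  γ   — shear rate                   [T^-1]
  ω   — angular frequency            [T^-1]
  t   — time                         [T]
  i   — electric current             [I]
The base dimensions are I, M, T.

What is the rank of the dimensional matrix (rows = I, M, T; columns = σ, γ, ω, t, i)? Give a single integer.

Write exponents as rows I,M,T / cols σ,γ,ω,t,i:
  I: [ 0  0  0  0  1]
  M: [ 1  0  0  0  0]
  T: [-2 -1 -1  1  0]
Row reduction gives pivot columns σ,γ,i; rank = 3

3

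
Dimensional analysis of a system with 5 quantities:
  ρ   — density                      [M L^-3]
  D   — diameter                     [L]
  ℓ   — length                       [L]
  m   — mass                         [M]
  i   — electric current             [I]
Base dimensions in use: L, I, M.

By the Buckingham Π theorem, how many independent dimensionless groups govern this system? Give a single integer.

2

Write exponents as rows L,I,M / cols ρ,D,ℓ,m,i:
  L: [-3  1  1  0  0]
  I: [ 0  0  0  0  1]
  M: [ 1  0  0  1  0]
Row reduction gives pivot columns ρ,D,i; rank = 3
5 vars − rank 3 = 2 Π groups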